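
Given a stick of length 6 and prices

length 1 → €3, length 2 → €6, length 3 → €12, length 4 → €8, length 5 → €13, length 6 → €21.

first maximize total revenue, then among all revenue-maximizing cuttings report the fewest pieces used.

Build r[k] bottom-up: r[k] = max over allowed piece i of (p[i] + r[k−i]).
r[1] = 3
r[2] = max(3+3, 6+0) = 6
r[3] = max(3+6, 6+3, 12+0) = 12
r[4] = max(3+12, 6+6, 12+3, 8+0) = 15
r[5] = max(3+15, 6+12, 12+6, 8+3, 13+0) = 18
r[6] = max(3+18, 6+15, 12+12, 8+6, 13+3, 21+0) = 24
Maximum revenue is €24.
Now minimize piece count subject to staying optimal: for each k, pieces[k] = 1 + min over i with p[i]+r[k−i]=r[k] of pieces[k−i].
pieces[3] = 1
pieces[4] = 2
pieces[5] = 2
pieces[6] = 2

2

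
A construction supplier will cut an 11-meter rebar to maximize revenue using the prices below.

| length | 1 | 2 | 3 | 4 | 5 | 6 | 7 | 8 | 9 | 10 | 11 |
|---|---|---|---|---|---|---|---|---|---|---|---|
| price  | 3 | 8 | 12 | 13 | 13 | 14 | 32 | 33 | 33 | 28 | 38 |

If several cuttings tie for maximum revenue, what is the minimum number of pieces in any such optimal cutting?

3

Let r[k] be the best obtainable value from length k. For each k, try every first piece i and keep the best of price[i] + r[k−i].
r[1] = 3
r[2] = max(3+3, 8+0) = 8
r[3] = max(3+8, 8+3, 12+0) = 12
r[4] = max(3+12, 8+8, 12+3, 13+0) = 16
r[5] = max(3+16, 8+12, 12+8, 13+3, 13+0) = 20
r[6] = max(3+20, 8+16, 12+12, 13+8, 13+3, 14+0) = 24
r[7] = max(3+24, 8+20, 12+16, …, 14+3, 32+0) = 32
r[8] = max(3+32, 8+24, 12+20, …, 32+3, 33+0) = 35
r[9] = max(3+35, 8+32, 12+24, …, 33+3, 33+0) = 40
r[10] = max(3+40, 8+35, 12+32, …, 33+3, 28+0) = 44
r[11] = max(3+44, 8+40, 12+35, …, 28+3, 38+0) = 48
Maximum revenue is ₹48.
Now minimize piece count subject to staying optimal: for each k, pieces[k] = 1 + min over i with p[i]+r[k−i]=r[k] of pieces[k−i].
pieces[8] = 2
pieces[9] = 2
pieces[10] = 2
pieces[11] = 3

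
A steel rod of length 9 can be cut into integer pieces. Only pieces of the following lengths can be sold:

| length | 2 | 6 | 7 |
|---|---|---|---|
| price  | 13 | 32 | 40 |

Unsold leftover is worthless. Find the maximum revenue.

Consider every possible first cut. r[k] is the best of p[i]+r[k−i] over all sellable i≤k.
r[1] = 0
r[2] = 13
r[3] = 13
r[4] = 26  (first piece 2, then r[2]=13)
r[5] = 26
r[6] = 39  (first piece 2, then r[4]=26)
r[7] = 40
r[8] = 52  (first piece 2, then r[6]=39)
r[9] = 53  (first piece 2, then r[7]=40)
One optimal cutting: 7 + 2 → $53.

53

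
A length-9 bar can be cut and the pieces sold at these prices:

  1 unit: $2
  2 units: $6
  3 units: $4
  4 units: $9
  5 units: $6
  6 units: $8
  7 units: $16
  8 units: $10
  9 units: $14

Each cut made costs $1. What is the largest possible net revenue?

Let net[k] be the best obtainable value from length k. For each k, try every first piece i and keep the best of price[i] + net[k−i] minus the 1 cut fee when i<k.
net[1] = 2
net[2] = max(2+2-1, 6+0) = 6
net[3] = max(2+6-1, 6+2-1, 4+0) = 7
net[4] = max(2+7-1, 6+6-1, 4+2-1, 9+0) = 11
net[5] = max(2+11-1, 6+7-1, 4+6-1, 9+2-1, 6+0) = 12
net[6] = max(2+12-1, 6+11-1, 4+7-1, 9+6-1, 6+2-1, 8+0) = 16
net[7] = max(2+16-1, 6+12-1, 4+11-1, …, 8+2-1, 16+0) = 17
net[8] = max(2+17-1, 6+16-1, 4+12-1, …, 16+2-1, 10+0) = 21
net[9] = max(2+21-1, 6+17-1, 4+16-1, …, 10+2-1, 14+0) = 22
One optimal plan: pieces 2 + 2 + 2 + 2 + 1 (4 cuts) → $26 − $4 = $22.

22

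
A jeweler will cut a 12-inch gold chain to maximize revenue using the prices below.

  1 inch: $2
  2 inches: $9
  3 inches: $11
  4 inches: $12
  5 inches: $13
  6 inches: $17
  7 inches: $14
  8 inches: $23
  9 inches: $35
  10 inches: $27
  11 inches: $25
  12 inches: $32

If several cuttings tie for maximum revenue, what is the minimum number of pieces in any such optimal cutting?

6

Build r[k] bottom-up: r[k] = max over allowed piece i of (p[i] + r[k−i]).
r[1] = 2
r[2] = max(2+2, 9+0) = 9
r[3] = max(2+9, 9+2, 11+0) = 11
r[4] = max(2+11, 9+9, 11+2, 12+0) = 18
r[5] = max(2+18, 9+11, 11+9, 12+2, 13+0) = 20
r[6] = max(2+20, 9+18, 11+11, 12+9, 13+2, 17+0) = 27
r[7] = max(2+27, 9+20, 11+18, …, 17+2, 14+0) = 29
r[8] = max(2+29, 9+27, 11+20, …, 14+2, 23+0) = 36
r[9] = max(2+36, 9+29, 11+27, …, 23+2, 35+0) = 38
r[10] = max(2+38, 9+36, 11+29, …, 35+2, 27+0) = 45
r[11] = max(2+45, 9+38, 11+36, …, 27+2, 25+0) = 47
r[12] = max(2+47, 9+45, 11+38, …, 25+2, 32+0) = 54
Maximum revenue is $54.
Now minimize piece count subject to staying optimal: for each k, pieces[k] = 1 + min over i with p[i]+r[k−i]=r[k] of pieces[k−i].
pieces[9] = 4
pieces[10] = 5
pieces[11] = 5
pieces[12] = 6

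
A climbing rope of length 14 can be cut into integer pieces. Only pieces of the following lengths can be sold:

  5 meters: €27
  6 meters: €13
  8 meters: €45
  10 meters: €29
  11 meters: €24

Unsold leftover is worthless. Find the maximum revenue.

Build f[k] bottom-up: f[k] = max over allowed piece i of (p[i] + f[k−i]).
f[1] = 0
f[2] = 0
f[3] = 0
f[4] = 0
f[5] = 27
f[6] = 27
f[7] = 27
f[8] = 45
f[9] = 45
f[10] = 54  (first piece 5, then f[5]=27)
f[11] = 54
f[12] = 54
f[13] = 72  (first piece 5, then f[8]=45)
f[14] = 72
One optimal cutting: pieces 8 + 5 with 1 meter of scrap → €72.

72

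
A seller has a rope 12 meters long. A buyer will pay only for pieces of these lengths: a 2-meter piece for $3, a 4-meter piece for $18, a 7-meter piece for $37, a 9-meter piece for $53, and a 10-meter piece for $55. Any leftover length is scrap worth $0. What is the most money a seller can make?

Build f[k] bottom-up: f[k] = max over allowed piece i of (p[i] + f[k−i]).
f[1] = 0
f[2] = 3
f[3] = 3
f[4] = max(3+3, 18+0) = 18
f[5] = max(3+3, 18+0) = 18
f[6] = max(3+18, 18+3) = 21
f[7] = max(3+18, 18+3, 37+0) = 37
f[8] = max(3+21, 18+18, 37+0) = 37
f[9] = max(3+37, 18+18, 37+3, 53+0) = 53
f[10] = max(3+37, 18+21, 37+3, 53+0, 55+0) = 55
f[11] = max(3+53, 18+37, 37+18, 53+3, 55+0) = 56
f[12] = max(3+55, 18+37, 37+18, 53+3, 55+3) = 58
One optimal cutting: 10 + 2 → $58.

58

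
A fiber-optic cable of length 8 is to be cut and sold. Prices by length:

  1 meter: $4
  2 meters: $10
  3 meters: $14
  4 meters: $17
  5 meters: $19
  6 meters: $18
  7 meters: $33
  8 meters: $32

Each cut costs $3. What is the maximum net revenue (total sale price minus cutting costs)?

34

Build net[k] bottom-up: net[k] = max over allowed piece i of (p[i] + net[k−i]) − 3 per cut.
net[1] = 4
net[2] = max(4+4-3, 10+0) = 10
net[3] = max(4+10-3, 10+4-3, 14+0) = 14
net[4] = max(4+14-3, 10+10-3, 14+4-3, 17+0) = 17
net[5] = max(4+17-3, 10+14-3, 14+10-3, 17+4-3, 19+0) = 21
net[6] = max(4+21-3, 10+17-3, 14+14-3, 17+10-3, 19+4-3, 18+0) = 25
net[7] = max(4+25-3, 10+21-3, 14+17-3, …, 18+4-3, 33+0) = 33
net[8] = max(4+33-3, 10+25-3, 14+21-3, …, 33+4-3, 32+0) = 34
One optimal plan: pieces 7 + 1 (1 cut) → $37 − $3 = $34.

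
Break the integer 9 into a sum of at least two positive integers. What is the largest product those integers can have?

Let prod[k] be the best product for length k (with at least one cut). For each first piece i, the rest contributes max(k−i, prod[k−i]).
prod[2] = 1·max(1,0) = 1·1 = 1
prod[3] = max(1·2, 2·1) = 2
prod[4] = max(1·3, 2·2, 3·1) = 4
prod[5] = max(1·4, 2·3, 3·2, 4·1) = 6
prod[6] = max(1·6, 2·4, 3·3, 4·2, 5·1) = 9
prod[7] = max(1·9, 2·6, 3·4, 4·3, 5·2, 6·1) = 12
prod[8] = max(1·12, 2·9, 3·6, …, 6·2, 7·1) = 18
prod[9] = max(1·18, 2·12, 3·9, …, 7·2, 8·1) = 27
One optimal split: 3 + 3 + 3; product 3·3·3 = 27.

27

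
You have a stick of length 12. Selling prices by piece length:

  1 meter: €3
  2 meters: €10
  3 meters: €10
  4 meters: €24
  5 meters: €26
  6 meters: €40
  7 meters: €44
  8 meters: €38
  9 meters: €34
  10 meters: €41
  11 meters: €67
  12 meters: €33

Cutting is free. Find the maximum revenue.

80

Build best[k] bottom-up: best[k] = max over allowed piece i of (p[i] + best[k−i]).
best[1] = 3
best[2] = max(3+3, 10+0) = 10
best[3] = max(3+10, 10+3, 10+0) = 13
best[4] = max(3+13, 10+10, 10+3, 24+0) = 24
best[5] = max(3+24, 10+13, 10+10, 24+3, 26+0) = 27
best[6] = max(3+27, 10+24, 10+13, 24+10, 26+3, 40+0) = 40
best[7] = max(3+40, 10+27, 10+24, …, 40+3, 44+0) = 44
best[8] = max(3+44, 10+40, 10+27, …, 44+3, 38+0) = 50
best[9] = max(3+50, 10+44, 10+40, …, 38+3, 34+0) = 54
best[10] = max(3+54, 10+50, 10+44, …, 34+3, 41+0) = 64
best[11] = max(3+64, 10+54, 10+50, …, 41+3, 67+0) = 68
best[12] = max(3+68, 10+64, 10+54, …, 67+3, 33+0) = 80
One optimal cutting: 6 + 6 → €40 + €40 = €80.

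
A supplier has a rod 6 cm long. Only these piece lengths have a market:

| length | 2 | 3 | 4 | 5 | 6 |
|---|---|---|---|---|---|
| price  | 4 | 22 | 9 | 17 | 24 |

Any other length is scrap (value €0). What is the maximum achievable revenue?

Let f[k] be the best obtainable value from length k. For each k, try every first piece i and keep the best of price[i] + f[k−i].
f[1] = 0
f[2] = 4
f[3] = max(4+0, 22+0) = 22
f[4] = max(4+4, 22+0, 9+0) = 22
f[5] = max(4+22, 22+4, 9+0, 17+0) = 26
f[6] = max(4+22, 22+22, 9+4, 17+0, 24+0) = 44
One optimal cutting: 3 + 3 → €44.

44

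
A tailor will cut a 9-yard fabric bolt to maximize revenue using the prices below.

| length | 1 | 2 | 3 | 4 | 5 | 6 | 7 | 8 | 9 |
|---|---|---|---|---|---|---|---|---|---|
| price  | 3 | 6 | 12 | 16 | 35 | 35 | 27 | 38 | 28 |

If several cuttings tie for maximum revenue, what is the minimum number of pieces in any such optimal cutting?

Consider every possible first cut. r[k] is the best of p[i]+r[k−i] over all sellable i≤k.
r[1] = 3
r[2] = 6  (first piece 1, then r[1]=3)
r[3] = 12
r[4] = 16
r[5] = 35
r[6] = 38  (first piece 1, then r[5]=35)
r[7] = 41  (first piece 1, then r[6]=38)
r[8] = 47  (first piece 3, then r[5]=35)
r[9] = 51  (first piece 4, then r[5]=35)
Maximum revenue is $51.
Now minimize piece count subject to staying optimal: for each k, pieces[k] = 1 + min over i with p[i]+r[k−i]=r[k] of pieces[k−i].
pieces[6] = 2
pieces[7] = 2
pieces[8] = 2
pieces[9] = 2

2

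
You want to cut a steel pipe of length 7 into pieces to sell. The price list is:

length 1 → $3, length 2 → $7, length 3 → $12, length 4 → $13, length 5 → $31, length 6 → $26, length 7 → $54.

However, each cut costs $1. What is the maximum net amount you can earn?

54

Consider every possible first cut. v[k] is the best of p[i]+v[k−i] over all sellable i≤k, charging 1 whenever i<k.
v[1] = 3
v[2] = max(3+3-1, 7+0) = 7
v[3] = max(3+7-1, 7+3-1, 12+0) = 12
v[4] = max(3+12-1, 7+7-1, 12+3-1, 13+0) = 14
v[5] = max(3+14-1, 7+12-1, 12+7-1, 13+3-1, 31+0) = 31
v[6] = max(3+31-1, 7+14-1, 12+12-1, 13+7-1, 31+3-1, 26+0) = 33
v[7] = max(3+33-1, 7+31-1, 12+14-1, …, 26+3-1, 54+0) = 54
Best is to make no cuts and sell whole for $54.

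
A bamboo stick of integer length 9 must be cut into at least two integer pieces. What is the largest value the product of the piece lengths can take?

Fill P[k] for k=2..9: at each k try every first piece i and multiply by the better of (k−i) uncut or P[k−i].
P[2] = 1×max(1,0) = 1×1 = 1
P[3] = 1×max(2,1) = 1×2 = 2
P[4] = 2×max(2,1) = 2×2 = 4
P[5] = 2×max(3,2) = 2×3 = 6
P[6] = 3×max(3,2) = 3×3 = 9
P[7] = 2×max(5,6) = 2×6 = 12
P[8] = 2×max(6,9) = 2×9 = 18
P[9] = 3×max(6,9) = 3×9 = 27
One optimal split: 3 + 3 + 3; product 3×3×3 = 27.

27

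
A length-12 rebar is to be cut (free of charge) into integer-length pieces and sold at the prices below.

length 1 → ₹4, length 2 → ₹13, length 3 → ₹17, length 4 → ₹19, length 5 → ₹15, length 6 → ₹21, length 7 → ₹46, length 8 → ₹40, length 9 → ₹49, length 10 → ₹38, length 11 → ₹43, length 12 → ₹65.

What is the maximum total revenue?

78

Consider every possible first cut. v[k] is the best of p[i]+v[k−i] over all sellable i≤k.
v[1] = 4
v[2] = 13
v[3] = 17  (first piece 1, then v[2]=13)
v[4] = 26  (first piece 2, then v[2]=13)
v[5] = 30  (first piece 1, then v[4]=26)
v[6] = 39  (first piece 2, then v[4]=26)
v[7] = 46
v[8] = 52  (first piece 2, then v[6]=39)
v[9] = 59  (first piece 2, then v[7]=46)
v[10] = 65  (first piece 2, then v[8]=52)
v[11] = 72  (first piece 2, then v[9]=59)
v[12] = 78  (first piece 2, then v[10]=65)
One optimal cutting: 2 + 2 + 2 + 2 + 2 + 2 → ₹13 + ₹13 + ₹13 + ₹13 + ₹13 + ₹13 = ₹78.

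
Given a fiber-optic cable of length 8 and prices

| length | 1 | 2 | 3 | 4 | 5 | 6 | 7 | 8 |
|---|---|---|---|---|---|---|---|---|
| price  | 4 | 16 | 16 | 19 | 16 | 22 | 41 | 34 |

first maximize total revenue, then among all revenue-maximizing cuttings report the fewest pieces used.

4

Let r[k] be the best obtainable value from length k. For each k, try every first piece i and keep the best of price[i] + r[k−i].
r[1] = 4
r[2] = 16
r[3] = 20  (first piece 1, then r[2]=16)
r[4] = 32  (first piece 2, then r[2]=16)
r[5] = 36  (first piece 1, then r[4]=32)
r[6] = 48  (first piece 2, then r[4]=32)
r[7] = 52  (first piece 1, then r[6]=48)
r[8] = 64  (first piece 2, then r[6]=48)
Maximum revenue is $64.
Now minimize piece count subject to staying optimal: for each k, pieces[k] = 1 + min over i with p[i]+r[k−i]=r[k] of pieces[k−i].
pieces[5] = 3
pieces[6] = 3
pieces[7] = 4
pieces[8] = 4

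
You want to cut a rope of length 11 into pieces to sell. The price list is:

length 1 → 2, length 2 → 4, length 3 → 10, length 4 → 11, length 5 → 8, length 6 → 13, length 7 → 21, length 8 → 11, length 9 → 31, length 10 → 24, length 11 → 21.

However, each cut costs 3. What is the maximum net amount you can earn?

32

Consider every possible first cut. r[k] is the best of p[i]+r[k−i] over all sellable i≤k, charging 3 whenever i<k.
r[1] = 2
r[2] = 4
r[3] = 10
r[4] = 11
r[5] = 11  (first piece 2, then r[3]=10)
r[6] = 17  (first piece 3, then r[3]=10)
r[7] = 21
r[8] = 20  (first piece 1, then r[7]=21)
r[9] = 31
r[10] = 30  (first piece 1, then r[9]=31)
r[11] = 32  (first piece 2, then r[9]=31)
One optimal plan: pieces 9 + 2 (1 cut) → 35 − 3 = 32.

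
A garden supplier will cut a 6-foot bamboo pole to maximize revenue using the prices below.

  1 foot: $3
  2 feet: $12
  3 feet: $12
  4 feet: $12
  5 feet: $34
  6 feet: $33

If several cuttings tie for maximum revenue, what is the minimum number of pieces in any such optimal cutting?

Let r[k] be the best obtainable value from length k. For each k, try every first piece i and keep the best of price[i] + r[k−i].
r[1] = 3
r[2] = 12
r[3] = 15  (first piece 1, then r[2]=12)
r[4] = 24  (first piece 2, then r[2]=12)
r[5] = 34
r[6] = 37  (first piece 1, then r[5]=34)
Maximum revenue is $37.
Now minimize piece count subject to staying optimal: for each k, pieces[k] = 1 + min over i with p[i]+r[k−i]=r[k] of pieces[k−i].
pieces[3] = 2
pieces[4] = 2
pieces[5] = 1
pieces[6] = 2

2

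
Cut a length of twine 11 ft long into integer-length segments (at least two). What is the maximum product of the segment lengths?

Fill P[k] for k=2..11: at each k try every first piece i and multiply by the better of (k−i) uncut or P[k−i].
Small cases: P[2]=1, P[3]=2, P[4]=4.
P[5] = 2×max(3,2) = 2×3 = 6
P[6] = 3×max(3,2) = 3×3 = 9
P[7] = 2×max(5,6) = 2×6 = 12
P[8] = 2×max(6,9) = 2×9 = 18
P[9] = 3×max(6,9) = 3×9 = 27
P[10] = 2×max(8,18) = 2×18 = 36
P[11] = 2×max(9,27) = 2×27 = 54
One optimal split: 3 + 3 + 3 + 2; product 3×3×3×2 = 54.

54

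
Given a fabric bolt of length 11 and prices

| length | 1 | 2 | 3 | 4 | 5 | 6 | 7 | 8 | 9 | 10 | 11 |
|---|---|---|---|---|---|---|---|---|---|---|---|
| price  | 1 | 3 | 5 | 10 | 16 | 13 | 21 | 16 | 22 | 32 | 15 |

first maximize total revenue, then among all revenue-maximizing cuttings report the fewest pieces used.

2

Build r[k] bottom-up: r[k] = max over allowed piece i of (p[i] + r[k−i]).
r[1] = 1
r[2] = 3
r[3] = 5
r[4] = 10
r[5] = 16
r[6] = 17  (first piece 1, then r[5]=16)
r[7] = 21
r[8] = 22  (first piece 1, then r[7]=21)
r[9] = 26  (first piece 4, then r[5]=16)
r[10] = 32  (first piece 5, then r[5]=16)
r[11] = 33  (first piece 1, then r[10]=32)
Maximum revenue is $33.
Now minimize piece count subject to staying optimal: for each k, pieces[k] = 1 + min over i with p[i]+r[k−i]=r[k] of pieces[k−i].
pieces[8] = 2
pieces[9] = 2
pieces[10] = 1
pieces[11] = 2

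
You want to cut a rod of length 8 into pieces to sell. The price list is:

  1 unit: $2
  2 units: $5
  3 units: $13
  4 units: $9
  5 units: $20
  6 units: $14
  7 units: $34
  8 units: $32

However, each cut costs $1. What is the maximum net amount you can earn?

Build r[k] bottom-up: r[k] = max over allowed piece i of (p[i] + r[k−i]) − 1 per cut.
r[1] = 2
r[2] = max(2+2-1, 5+0) = 5
r[3] = max(2+5-1, 5+2-1, 13+0) = 13
r[4] = max(2+13-1, 5+5-1, 13+2-1, 9+0) = 14
r[5] = max(2+14-1, 5+13-1, 13+5-1, 9+2-1, 20+0) = 20
r[6] = max(2+20-1, 5+14-1, 13+13-1, 9+5-1, 20+2-1, 14+0) = 25
r[7] = max(2+25-1, 5+20-1, 13+14-1, …, 14+2-1, 34+0) = 34
r[8] = max(2+34-1, 5+25-1, 13+20-1, …, 34+2-1, 32+0) = 35
One optimal plan: pieces 7 + 1 (1 cut) → $36 − $1 = $35.

35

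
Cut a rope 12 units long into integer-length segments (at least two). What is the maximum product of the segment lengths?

Fill g[k] for k=2..12: at each k try every first piece i and multiply by the better of (k−i) uncut or g[k−i].
g[2] = 1·max(1,0) = 1·1 = 1
g[3] = max(1·2, 2·1) = 2
g[4] = max(1·3, 2·2, 3·1) = 4
g[5] = max(1·4, 2·3, 3·2, 4·1) = 6
g[6] = max(1·6, 2·4, 3·3, 4·2, 5·1) = 9
g[7] = max(1·9, 2·6, 3·4, 4·3, 5·2, 6·1) = 12
g[8] = max(1·12, 2·9, 3·6, …, 6·2, 7·1) = 18
g[9] = max(1·18, 2·12, 3·9, …, 7·2, 8·1) = 27
g[10] = max(1·27, 2·18, 3·12, …, 8·2, 9·1) = 36
g[11] = max(1·36, 2·27, 3·18, …, 9·2, 10·1) = 54
g[12] = max(1·54, 2·36, 3·27, …, 10·2, 11·1) = 81
One optimal split: 3 + 3 + 3 + 3; product 3·3·3·3 = 81.

81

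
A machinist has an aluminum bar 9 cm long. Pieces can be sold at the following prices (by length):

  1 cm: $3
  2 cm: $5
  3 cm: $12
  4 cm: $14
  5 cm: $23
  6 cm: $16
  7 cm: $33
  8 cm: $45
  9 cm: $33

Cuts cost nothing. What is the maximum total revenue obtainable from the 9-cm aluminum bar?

Let best[k] be the best obtainable value from length k. For each k, try every first piece i and keep the best of price[i] + best[k−i].
best[1] = 3
best[2] = 6  (first piece 1, then best[1]=3)
best[3] = 12
best[4] = 15  (first piece 1, then best[3]=12)
best[5] = 23
best[6] = 26  (first piece 1, then best[5]=23)
best[7] = 33
best[8] = 45
best[9] = 48  (first piece 1, then best[8]=45)
One optimal cutting: 8 + 1 → $45 + $3 = $48.

48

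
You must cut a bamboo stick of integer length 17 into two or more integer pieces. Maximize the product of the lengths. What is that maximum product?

486

Fill P[k] for k=2..17: at each k try every first piece i and multiply by the better of (k−i) uncut or P[k−i].
Small cases: P[2]=1, P[3]=2, P[4]=4, P[5]=6, P[6]=9, P[7]=12, P[8]=18, P[9]=27, P[10]=36, P[11]=54, P[12]=81.
P[13] = max(1×81, 2×54, 3×36, …, 11×2, 12×1) = 108
P[14] = max(1×108, 2×81, 3×54, …, 12×2, 13×1) = 162
P[15] = max(1×162, 2×108, 3×81, …, 13×2, 14×1) = 243
P[16] = max(1×243, 2×162, 3×108, …, 14×2, 15×1) = 324
P[17] = max(1×324, 2×243, 3×162, …, 15×2, 16×1) = 486
One optimal split: 3 + 3 + 3 + 3 + 3 + 2; product 3×3×3×3×3×2 = 486.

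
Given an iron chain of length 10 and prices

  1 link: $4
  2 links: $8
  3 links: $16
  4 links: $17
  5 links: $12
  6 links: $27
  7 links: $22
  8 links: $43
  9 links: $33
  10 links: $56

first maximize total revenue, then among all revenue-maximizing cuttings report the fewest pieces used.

1

Let r[k] be the best obtainable value from length k. For each k, try every first piece i and keep the best of price[i] + r[k−i].
r[1] = 4
r[2] = max(4+4, 8+0) = 8
r[3] = max(4+8, 8+4, 16+0) = 16
r[4] = max(4+16, 8+8, 16+4, 17+0) = 20
r[5] = max(4+20, 8+16, 16+8, 17+4, 12+0) = 24
r[6] = max(4+24, 8+20, 16+16, 17+8, 12+4, 27+0) = 32
r[7] = max(4+32, 8+24, 16+20, …, 27+4, 22+0) = 36
r[8] = max(4+36, 8+32, 16+24, …, 22+4, 43+0) = 43
r[9] = max(4+43, 8+36, 16+32, …, 43+4, 33+0) = 48
r[10] = max(4+48, 8+43, 16+36, …, 33+4, 56+0) = 56
Maximum revenue is $56.
Now minimize piece count subject to staying optimal: for each k, pieces[k] = 1 + min over i with p[i]+r[k−i]=r[k] of pieces[k−i].
pieces[7] = 3
pieces[8] = 1
pieces[9] = 3
pieces[10] = 1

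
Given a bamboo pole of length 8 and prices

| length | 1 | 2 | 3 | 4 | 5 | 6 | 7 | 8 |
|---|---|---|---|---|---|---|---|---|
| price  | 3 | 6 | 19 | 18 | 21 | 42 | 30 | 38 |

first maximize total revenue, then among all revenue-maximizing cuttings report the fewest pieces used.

Build r[k] bottom-up: r[k] = max over allowed piece i of (p[i] + r[k−i]).
r[1] = 3
r[2] = max(3+3, 6+0) = 6
r[3] = max(3+6, 6+3, 19+0) = 19
r[4] = max(3+19, 6+6, 19+3, 18+0) = 22
r[5] = max(3+22, 6+19, 19+6, 18+3, 21+0) = 25
r[6] = max(3+25, 6+22, 19+19, 18+6, 21+3, 42+0) = 42
r[7] = max(3+42, 6+25, 19+22, …, 42+3, 30+0) = 45
r[8] = max(3+45, 6+42, 19+25, …, 30+3, 38+0) = 48
Maximum revenue is $48.
Now minimize piece count subject to staying optimal: for each k, pieces[k] = 1 + min over i with p[i]+r[k−i]=r[k] of pieces[k−i].
pieces[5] = 2
pieces[6] = 1
pieces[7] = 2
pieces[8] = 2

2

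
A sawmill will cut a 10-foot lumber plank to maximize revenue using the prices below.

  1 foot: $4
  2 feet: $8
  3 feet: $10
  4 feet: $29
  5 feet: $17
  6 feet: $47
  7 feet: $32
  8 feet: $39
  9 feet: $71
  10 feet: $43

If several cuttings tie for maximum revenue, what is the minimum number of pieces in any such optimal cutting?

Consider every possible first cut. r[k] is the best of p[i]+r[k−i] over all sellable i≤k.
r[1] = 4
r[2] = 8  (first piece 1, then r[1]=4)
r[3] = 12  (first piece 1, then r[2]=8)
r[4] = 29
r[5] = 33  (first piece 1, then r[4]=29)
r[6] = 47
r[7] = 51  (first piece 1, then r[6]=47)
r[8] = 58  (first piece 4, then r[4]=29)
r[9] = 71
r[10] = 76  (first piece 4, then r[6]=47)
Maximum revenue is $76.
Now minimize piece count subject to staying optimal: for each k, pieces[k] = 1 + min over i with p[i]+r[k−i]=r[k] of pieces[k−i].
pieces[7] = 2
pieces[8] = 2
pieces[9] = 1
pieces[10] = 2

2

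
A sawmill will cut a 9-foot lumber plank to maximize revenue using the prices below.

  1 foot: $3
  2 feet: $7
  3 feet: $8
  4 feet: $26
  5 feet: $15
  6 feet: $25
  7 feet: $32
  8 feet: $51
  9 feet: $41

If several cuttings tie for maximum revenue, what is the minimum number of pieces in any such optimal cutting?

3

Build r[k] bottom-up: r[k] = max over allowed piece i of (p[i] + r[k−i]).
r[1] = 3
r[2] = 7
r[3] = 10  (first piece 1, then r[2]=7)
r[4] = 26
r[5] = 29  (first piece 1, then r[4]=26)
r[6] = 33  (first piece 2, then r[4]=26)
r[7] = 36  (first piece 1, then r[6]=33)
r[8] = 52  (first piece 4, then r[4]=26)
r[9] = 55  (first piece 1, then r[8]=52)
Maximum revenue is $55.
Now minimize piece count subject to staying optimal: for each k, pieces[k] = 1 + min over i with p[i]+r[k−i]=r[k] of pieces[k−i].
pieces[6] = 2
pieces[7] = 3
pieces[8] = 2
pieces[9] = 3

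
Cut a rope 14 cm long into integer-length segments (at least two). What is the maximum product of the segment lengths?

162

Define f[k] = max over 1≤i<k of i · max(k−i, f[k−i]); the inner max lets the remainder stay uncut if that's better.
f[2] = 1×max(1,0) = 1×1 = 1
f[3] = max(1×2, 2×1) = 2
f[4] = max(1×3, 2×2, 3×1) = 4
f[5] = max(1×4, 2×3, 3×2, 4×1) = 6
f[6] = max(1×6, 2×4, 3×3, 4×2, 5×1) = 9
f[7] = max(1×9, 2×6, 3×4, 4×3, 5×2, 6×1) = 12
f[8] = max(1×12, 2×9, 3×6, …, 6×2, 7×1) = 18
f[9] = max(1×18, 2×12, 3×9, …, 7×2, 8×1) = 27
f[10] = max(1×27, 2×18, 3×12, …, 8×2, 9×1) = 36
f[11] = max(1×36, 2×27, 3×18, …, 9×2, 10×1) = 54
f[12] = max(1×54, 2×36, 3×27, …, 10×2, 11×1) = 81
f[13] = max(1×81, 2×54, 3×36, …, 11×2, 12×1) = 108
f[14] = max(1×108, 2×81, 3×54, …, 12×2, 13×1) = 162
One optimal split: 3 + 3 + 3 + 3 + 2; product 3×3×3×3×2 = 162.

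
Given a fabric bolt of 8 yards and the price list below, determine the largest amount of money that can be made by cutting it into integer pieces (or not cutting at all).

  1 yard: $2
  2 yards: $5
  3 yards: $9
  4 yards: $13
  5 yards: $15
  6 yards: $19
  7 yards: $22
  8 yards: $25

26

Consider every possible first cut. R[k] is the best of p[i]+R[k−i] over all sellable i≤k.
R[1] = 2
R[2] = max(2+2, 5+0) = 5
R[3] = max(2+5, 5+2, 9+0) = 9
R[4] = max(2+9, 5+5, 9+2, 13+0) = 13
R[5] = max(2+13, 5+9, 9+5, 13+2, 15+0) = 15
R[6] = max(2+15, 5+13, 9+9, 13+5, 15+2, 19+0) = 19
R[7] = max(2+19, 5+15, 9+13, …, 19+2, 22+0) = 22
R[8] = max(2+22, 5+19, 9+15, …, 22+2, 25+0) = 26
One optimal cutting: 4 + 4 → $13 + $13 = $26.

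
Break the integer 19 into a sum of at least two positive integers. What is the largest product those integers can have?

972

Define g[k] = max over 1≤i<k of i · max(k−i, g[k−i]); the inner max lets the remainder stay uncut if that's better.
Small cases: g[2]=1, g[3]=2, g[4]=4, g[5]=6, g[6]=9, g[7]=12, g[8]=18, g[9]=27, g[10]=36, g[11]=54, g[12]=81, g[13]=108, g[14]=162.
g[15] = max(1·162, 2·108, 3·81, …, 13·2, 14·1) = 243
g[16] = max(1·243, 2·162, 3·108, …, 14·2, 15·1) = 324
g[17] = max(1·324, 2·243, 3·162, …, 15·2, 16·1) = 486
g[18] = max(1·486, 2·324, 3·243, …, 16·2, 17·1) = 729
g[19] = max(1·729, 2·486, 3·324, …, 17·2, 18·1) = 972
One optimal split: 3 + 3 + 3 + 3 + 3 + 2 + 2; product 3·3·3·3·3·2·2 = 972.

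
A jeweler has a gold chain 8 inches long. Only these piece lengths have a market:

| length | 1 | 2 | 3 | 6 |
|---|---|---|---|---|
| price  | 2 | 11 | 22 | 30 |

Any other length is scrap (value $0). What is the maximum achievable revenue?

Let r[k] be the best obtainable value from length k. For each k, try every first piece i and keep the best of price[i] + r[k−i].
r[1] = 2
r[2] = max(2+2, 11+0) = 11
r[3] = max(2+11, 11+2, 22+0) = 22
r[4] = max(2+22, 11+11, 22+2) = 24
r[5] = max(2+24, 11+22, 22+11) = 33
r[6] = max(2+33, 11+24, 22+22, 30+0) = 44
r[7] = max(2+44, 11+33, 22+24, 30+2) = 46
r[8] = max(2+46, 11+44, 22+33, 30+11) = 55
One optimal cutting: 3 + 3 + 2 → $55.

55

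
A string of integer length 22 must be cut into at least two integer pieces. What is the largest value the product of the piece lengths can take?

2916

Define m[k] = max over 1≤i<k of i · max(k−i, m[k−i]); the inner max lets the remainder stay uncut if that's better.
m[2] = 1*max(1,0) = 1*1 = 1
m[3] = 1*max(2,1) = 1*2 = 2
m[4] = 2*max(2,1) = 2*2 = 4
m[5] = 2*max(3,2) = 2*3 = 6
m[6] = 3*max(3,2) = 3*3 = 9
m[7] = 2*max(5,6) = 2*6 = 12
m[8] = 2*max(6,9) = 2*9 = 18
m[9] = 3*max(6,9) = 3*9 = 27
m[10] = 2*max(8,18) = 2*18 = 36
m[11] = 2*max(9,27) = 2*27 = 54
m[12] = 3*max(9,27) = 3*27 = 81
m[13] = 2*max(11,54) = 2*54 = 108
m[14] = 2*max(12,81) = 2*81 = 162
m[15] = 3*max(12,81) = 3*81 = 243
m[16] = 2*max(14,162) = 2*162 = 324
m[17] = 2*max(15,243) = 2*243 = 486
m[18] = 3*max(15,243) = 3*243 = 729
m[19] = 2*max(17,486) = 2*486 = 972
m[20] = 2*max(18,729) = 2*729 = 1458
m[21] = 3*max(18,729) = 3*729 = 2187
m[22] = 2*max(20,1458) = 2*1458 = 2916
One optimal split: 3 + 3 + 3 + 3 + 3 + 3 + 2 + 2; product 3*3*3*3*3*3*2*2 = 2916.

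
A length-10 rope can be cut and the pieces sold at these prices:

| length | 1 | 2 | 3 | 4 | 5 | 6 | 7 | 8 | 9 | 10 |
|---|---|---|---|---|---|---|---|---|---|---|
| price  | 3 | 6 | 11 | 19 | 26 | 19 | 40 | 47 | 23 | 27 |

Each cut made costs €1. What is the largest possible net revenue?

52

Consider every possible first cut. r[k] is the best of p[i]+r[k−i] over all sellable i≤k, charging 1 whenever i<k.
r[1] = 3
r[2] = max(3+3-1, 6+0) = 6
r[3] = max(3+6-1, 6+3-1, 11+0) = 11
r[4] = max(3+11-1, 6+6-1, 11+3-1, 19+0) = 19
r[5] = max(3+19-1, 6+11-1, 11+6-1, 19+3-1, 26+0) = 26
r[6] = max(3+26-1, 6+19-1, 11+11-1, 19+6-1, 26+3-1, 19+0) = 28
r[7] = max(3+28-1, 6+26-1, 11+19-1, …, 19+3-1, 40+0) = 40
r[8] = max(3+40-1, 6+28-1, 11+26-1, …, 40+3-1, 47+0) = 47
r[9] = max(3+47-1, 6+40-1, 11+28-1, …, 47+3-1, 23+0) = 49
r[10] = max(3+49-1, 6+47-1, 11+40-1, …, 23+3-1, 27+0) = 52
One optimal plan: pieces 8 + 2 (1 cut) → €53 − €1 = €52.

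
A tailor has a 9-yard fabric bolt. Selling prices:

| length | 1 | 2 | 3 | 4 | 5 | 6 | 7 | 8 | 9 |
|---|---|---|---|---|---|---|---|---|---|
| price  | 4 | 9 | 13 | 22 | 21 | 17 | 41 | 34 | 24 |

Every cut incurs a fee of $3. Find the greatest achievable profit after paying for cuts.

Build v[k] bottom-up: v[k] = max over allowed piece i of (p[i] + v[k−i]) − 3 per cut.
v[1] = 4
v[2] = 9
v[3] = 13
v[4] = 22
v[5] = 23  (first piece 1, then v[4]=22)
v[6] = 28  (first piece 2, then v[4]=22)
v[7] = 41
v[8] = 42  (first piece 1, then v[7]=41)
v[9] = 47  (first piece 2, then v[7]=41)
One optimal plan: pieces 7 + 2 (1 cut) → $50 − $3 = $47.

47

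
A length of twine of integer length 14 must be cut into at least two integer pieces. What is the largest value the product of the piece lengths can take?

Fill f[k] for k=2..14: at each k try every first piece i and multiply by the better of (k−i) uncut or f[k−i].
f[2] = 1·max(1,0) = 1·1 = 1
f[3] = max(1·2, 2·1) = 2
f[4] = max(1·3, 2·2, 3·1) = 4
f[5] = max(1·4, 2·3, 3·2, 4·1) = 6
f[6] = max(1·6, 2·4, 3·3, 4·2, 5·1) = 9
f[7] = max(1·9, 2·6, 3·4, 4·3, 5·2, 6·1) = 12
f[8] = max(1·12, 2·9, 3·6, …, 6·2, 7·1) = 18
f[9] = max(1·18, 2·12, 3·9, …, 7·2, 8·1) = 27
f[10] = max(1·27, 2·18, 3·12, …, 8·2, 9·1) = 36
f[11] = max(1·36, 2·27, 3·18, …, 9·2, 10·1) = 54
f[12] = max(1·54, 2·36, 3·27, …, 10·2, 11·1) = 81
f[13] = max(1·81, 2·54, 3·36, …, 11·2, 12·1) = 108
f[14] = max(1·108, 2·81, 3·54, …, 12·2, 13·1) = 162
One optimal split: 3 + 3 + 3 + 3 + 2; product 3·3·3·3·2 = 162.

162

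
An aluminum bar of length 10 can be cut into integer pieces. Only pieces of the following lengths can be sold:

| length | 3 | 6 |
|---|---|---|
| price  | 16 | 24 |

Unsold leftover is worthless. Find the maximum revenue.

48

Consider every possible first cut. r[k] is the best of p[i]+r[k−i] over all sellable i≤k.
r[1] = 0
r[2] = 0
r[3] = 16
r[4] = 16
r[5] = 16
r[6] = max(16+16, 24+0) = 32
r[7] = max(16+16, 24+0) = 32
r[8] = max(16+16, 24+0) = 32
r[9] = max(16+32, 24+16) = 48
r[10] = max(16+32, 24+16) = 48
One optimal cutting: pieces 3 + 3 + 3 with 1 cm of scrap → $48.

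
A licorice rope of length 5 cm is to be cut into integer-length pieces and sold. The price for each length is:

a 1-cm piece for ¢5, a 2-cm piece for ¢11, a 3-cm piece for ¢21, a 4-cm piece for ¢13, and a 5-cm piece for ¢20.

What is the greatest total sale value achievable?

32

Let v[k] be the best obtainable value from length k. For each k, try every first piece i and keep the best of price[i] + v[k−i].
v[1] = 5
v[2] = max(5+5, 11+0) = 11
v[3] = max(5+11, 11+5, 21+0) = 21
v[4] = max(5+21, 11+11, 21+5, 13+0) = 26
v[5] = max(5+26, 11+21, 21+11, 13+5, 20+0) = 32
One optimal cutting: 3 + 2 → ¢21 + ¢11 = ¢32.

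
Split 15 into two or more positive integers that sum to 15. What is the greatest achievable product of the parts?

Let f[k] be the best product for length k (with at least one cut). For each first piece i, the rest contributes max(k−i, f[k−i]).
f[2] = 1·max(1,0) = 1·1 = 1
f[3] = 1·max(2,1) = 1·2 = 2
f[4] = 2·max(2,1) = 2·2 = 4
f[5] = 2·max(3,2) = 2·3 = 6
f[6] = 3·max(3,2) = 3·3 = 9
f[7] = 2·max(5,6) = 2·6 = 12
f[8] = 2·max(6,9) = 2·9 = 18
f[9] = 3·max(6,9) = 3·9 = 27
f[10] = 2·max(8,18) = 2·18 = 36
f[11] = 2·max(9,27) = 2·27 = 54
f[12] = 3·max(9,27) = 3·27 = 81
f[13] = 2·max(11,54) = 2·54 = 108
f[14] = 2·max(12,81) = 2·81 = 162
f[15] = 3·max(12,81) = 3·81 = 243
One optimal split: 3 + 3 + 3 + 3 + 3; product 3·3·3·3·3 = 243.

243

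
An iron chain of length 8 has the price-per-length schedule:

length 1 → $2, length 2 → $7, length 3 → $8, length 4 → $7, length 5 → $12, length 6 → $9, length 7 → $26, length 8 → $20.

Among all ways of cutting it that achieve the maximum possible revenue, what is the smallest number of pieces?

Consider every possible first cut. r[k] is the best of p[i]+r[k−i] over all sellable i≤k.
r[1] = 2
r[2] = max(2+2, 7+0) = 7
r[3] = max(2+7, 7+2, 8+0) = 9
r[4] = max(2+9, 7+7, 8+2, 7+0) = 14
r[5] = max(2+14, 7+9, 8+7, 7+2, 12+0) = 16
r[6] = max(2+16, 7+14, 8+9, 7+7, 12+2, 9+0) = 21
r[7] = max(2+21, 7+16, 8+14, …, 9+2, 26+0) = 26
r[8] = max(2+26, 7+21, 8+16, …, 26+2, 20+0) = 28
Maximum revenue is $28.
Now minimize piece count subject to staying optimal: for each k, pieces[k] = 1 + min over i with p[i]+r[k−i]=r[k] of pieces[k−i].
pieces[5] = 3
pieces[6] = 3
pieces[7] = 1
pieces[8] = 2

2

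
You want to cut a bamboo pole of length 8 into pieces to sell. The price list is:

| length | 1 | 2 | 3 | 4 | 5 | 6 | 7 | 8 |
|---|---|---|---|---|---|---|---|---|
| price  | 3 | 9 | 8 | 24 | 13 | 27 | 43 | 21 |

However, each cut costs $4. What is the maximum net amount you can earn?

44

Build net[k] bottom-up: net[k] = max over allowed piece i of (p[i] + net[k−i]) − 4 per cut.
net[1] = 3
net[2] = 9
net[3] = 8  (first piece 1, then net[2]=9)
net[4] = 24
net[5] = 23  (first piece 1, then net[4]=24)
net[6] = 29  (first piece 2, then net[4]=24)
net[7] = 43
net[8] = 44  (first piece 4, then net[4]=24)
One optimal plan: pieces 4 + 4 (1 cut) → $48 − $4 = $44.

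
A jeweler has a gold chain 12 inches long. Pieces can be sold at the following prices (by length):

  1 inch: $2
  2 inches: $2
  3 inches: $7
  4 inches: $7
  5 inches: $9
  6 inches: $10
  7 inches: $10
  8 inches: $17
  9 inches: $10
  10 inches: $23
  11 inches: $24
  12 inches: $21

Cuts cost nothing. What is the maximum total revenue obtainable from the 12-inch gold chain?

28

Let best[k] be the best obtainable value from length k. For each k, try every first piece i and keep the best of price[i] + best[k−i].
best[1] = 2
best[2] = max(2+2, 2+0) = 4
best[3] = max(2+4, 2+2, 7+0) = 7
best[4] = max(2+7, 2+4, 7+2, 7+0) = 9
best[5] = max(2+9, 2+7, 7+4, 7+2, 9+0) = 11
best[6] = max(2+11, 2+9, 7+7, 7+4, 9+2, 10+0) = 14
best[7] = max(2+14, 2+11, 7+9, …, 10+2, 10+0) = 16
best[8] = max(2+16, 2+14, 7+11, …, 10+2, 17+0) = 18
best[9] = max(2+18, 2+16, 7+14, …, 17+2, 10+0) = 21
best[10] = max(2+21, 2+18, 7+16, …, 10+2, 23+0) = 23
best[11] = max(2+23, 2+21, 7+18, …, 23+2, 24+0) = 25
best[12] = max(2+25, 2+23, 7+21, …, 24+2, 21+0) = 28
One optimal cutting: 3 + 3 + 3 + 3 → $7 + $7 + $7 + $7 = $28.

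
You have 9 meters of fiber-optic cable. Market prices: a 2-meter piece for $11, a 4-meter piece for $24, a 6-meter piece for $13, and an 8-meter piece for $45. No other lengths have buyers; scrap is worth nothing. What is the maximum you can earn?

48

Let best[k] be the best obtainable value from length k. For each k, try every first piece i and keep the best of price[i] + best[k−i].
best[1] = 0
best[2] = 11
best[3] = 11
best[4] = 24
best[5] = 24
best[6] = 35  (first piece 2, then best[4]=24)
best[7] = 35
best[8] = 48  (first piece 4, then best[4]=24)
best[9] = 48
One optimal cutting: pieces 4 + 4 with 1 meter of scrap → $48.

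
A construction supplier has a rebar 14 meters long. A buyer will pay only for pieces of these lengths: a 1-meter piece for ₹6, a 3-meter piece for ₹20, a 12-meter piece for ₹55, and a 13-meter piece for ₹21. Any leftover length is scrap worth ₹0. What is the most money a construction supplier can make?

Build f[k] bottom-up: f[k] = max over allowed piece i of (p[i] + f[k−i]).
f[1] = 6
f[2] = 12  (first piece 1, then f[1]=6)
f[3] = max(6+12, 20+0) = 20
f[4] = max(6+20, 20+6) = 26
f[5] = max(6+26, 20+12) = 32
f[6] = max(6+32, 20+20) = 40
f[7] = max(6+40, 20+26) = 46
f[8] = max(6+46, 20+32) = 52
f[9] = max(6+52, 20+40) = 60
f[10] = max(6+60, 20+46) = 66
f[11] = max(6+66, 20+52) = 72
f[12] = max(6+72, 20+60, 55+0) = 80
f[13] = max(6+80, 20+66, 55+6, 21+0) = 86
f[14] = max(6+86, 20+72, 55+12, 21+6) = 92
One optimal cutting: 3 + 3 + 3 + 3 + 1 + 1 → ₹92.

92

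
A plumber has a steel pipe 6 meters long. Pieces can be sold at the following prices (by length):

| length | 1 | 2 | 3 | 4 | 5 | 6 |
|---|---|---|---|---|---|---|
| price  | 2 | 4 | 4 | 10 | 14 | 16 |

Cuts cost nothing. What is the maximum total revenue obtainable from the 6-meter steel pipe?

Consider every possible first cut. r[k] is the best of p[i]+r[k−i] over all sellable i≤k.
r[1] = 2
r[2] = 4  (first piece 1, then r[1]=2)
r[3] = 6  (first piece 1, then r[2]=4)
r[4] = 10
r[5] = 14
r[6] = 16  (first piece 1, then r[5]=14)
One optimal cutting: 5 + 1 → $14 + $2 = $16.

16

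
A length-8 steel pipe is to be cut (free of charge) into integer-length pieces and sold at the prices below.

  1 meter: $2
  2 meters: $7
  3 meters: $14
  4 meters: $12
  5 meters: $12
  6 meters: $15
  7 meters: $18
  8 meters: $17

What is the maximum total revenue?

35

Build v[k] bottom-up: v[k] = max over allowed piece i of (p[i] + v[k−i]).
v[1] = 2
v[2] = 7
v[3] = 14
v[4] = 16  (first piece 1, then v[3]=14)
v[5] = 21  (first piece 2, then v[3]=14)
v[6] = 28  (first piece 3, then v[3]=14)
v[7] = 30  (first piece 1, then v[6]=28)
v[8] = 35  (first piece 2, then v[6]=28)
One optimal cutting: 3 + 3 + 2 → $14 + $14 + $7 = $35.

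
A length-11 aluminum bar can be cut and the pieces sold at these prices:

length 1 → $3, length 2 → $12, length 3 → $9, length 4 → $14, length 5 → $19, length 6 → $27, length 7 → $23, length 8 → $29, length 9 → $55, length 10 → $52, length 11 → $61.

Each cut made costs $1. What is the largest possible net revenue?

Build net[k] bottom-up: net[k] = max over allowed piece i of (p[i] + net[k−i]) − 1 per cut.
net[1] = 3
net[2] = max(3+3-1, 12+0) = 12
net[3] = max(3+12-1, 12+3-1, 9+0) = 14
net[4] = max(3+14-1, 12+12-1, 9+3-1, 14+0) = 23
net[5] = max(3+23-1, 12+14-1, 9+12-1, 14+3-1, 19+0) = 25
net[6] = max(3+25-1, 12+23-1, 9+14-1, 14+12-1, 19+3-1, 27+0) = 34
net[7] = max(3+34-1, 12+25-1, 9+23-1, …, 27+3-1, 23+0) = 36
net[8] = max(3+36-1, 12+34-1, 9+25-1, …, 23+3-1, 29+0) = 45
net[9] = max(3+45-1, 12+36-1, 9+34-1, …, 29+3-1, 55+0) = 55
net[10] = max(3+55-1, 12+45-1, 9+36-1, …, 55+3-1, 52+0) = 57
net[11] = max(3+57-1, 12+55-1, 9+45-1, …, 52+3-1, 61+0) = 66
One optimal plan: pieces 9 + 2 (1 cut) → $67 − $1 = $66.

66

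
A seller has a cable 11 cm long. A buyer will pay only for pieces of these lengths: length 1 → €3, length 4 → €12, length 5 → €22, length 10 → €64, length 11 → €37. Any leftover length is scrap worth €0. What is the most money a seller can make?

67

Let r[k] be the best obtainable value from length k. For each k, try every first piece i and keep the best of price[i] + r[k−i].
r[1] = 3
r[2] = 6  (first piece 1, then r[1]=3)
r[3] = 9  (first piece 1, then r[2]=6)
r[4] = max(3+9, 12+0) = 12
r[5] = max(3+12, 12+3, 22+0) = 22
r[6] = max(3+22, 12+6, 22+3) = 25
r[7] = max(3+25, 12+9, 22+6) = 28
r[8] = max(3+28, 12+12, 22+9) = 31
r[9] = max(3+31, 12+22, 22+12) = 34
r[10] = max(3+34, 12+25, 22+22, 64+0) = 64
r[11] = max(3+64, 12+28, 22+25, 64+3, 37+0) = 67
One optimal cutting: 10 + 1 → €67.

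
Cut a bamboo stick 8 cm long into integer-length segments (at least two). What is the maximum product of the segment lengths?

18

Fill f[k] for k=2..8: at each k try every first piece i and multiply by the better of (k−i) uncut or f[k−i].
f[2] = 1·max(1,0) = 1·1 = 1
f[3] = max(1·2, 2·1) = 2
f[4] = max(1·3, 2·2, 3·1) = 4
f[5] = max(1·4, 2·3, 3·2, 4·1) = 6
f[6] = max(1·6, 2·4, 3·3, 4·2, 5·1) = 9
f[7] = max(1·9, 2·6, 3·4, 4·3, 5·2, 6·1) = 12
f[8] = max(1·12, 2·9, 3·6, …, 6·2, 7·1) = 18
One optimal split: 3 + 3 + 2; product 3·3·2 = 18.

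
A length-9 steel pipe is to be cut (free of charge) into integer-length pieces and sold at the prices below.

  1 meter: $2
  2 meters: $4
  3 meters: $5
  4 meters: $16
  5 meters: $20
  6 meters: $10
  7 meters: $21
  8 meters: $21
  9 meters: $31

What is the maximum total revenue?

Consider every possible first cut. R[k] is the best of p[i]+R[k−i] over all sellable i≤k.
R[1] = 2
R[2] = 4  (first piece 1, then R[1]=2)
R[3] = 6  (first piece 1, then R[2]=4)
R[4] = 16
R[5] = 20
R[6] = 22  (first piece 1, then R[5]=20)
R[7] = 24  (first piece 1, then R[6]=22)
R[8] = 32  (first piece 4, then R[4]=16)
R[9] = 36  (first piece 4, then R[5]=20)
One optimal cutting: 5 + 4 → $20 + $16 = $36.

36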